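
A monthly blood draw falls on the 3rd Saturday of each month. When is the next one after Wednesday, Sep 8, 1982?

Sep 18, 1982

Sep 1982 starts on a Wednesday; its first Saturday is the 4th, so the 3rd Saturday is the 18th — Sep 18, 1982.
Sep 18, 1982 is after Sep 8, 1982, so that is the next one.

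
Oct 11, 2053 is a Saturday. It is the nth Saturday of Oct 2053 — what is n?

2nd

Day 11 falls in week ⌈11/7⌉ of the month.
Days 1–7 hold the 1st Saturday, 8–14 the 2nd, 15–21 the 3rd, 22–28 the 4th, 29–31 the 5th.
11 is in the range for the 2nd.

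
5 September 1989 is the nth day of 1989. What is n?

Days in months before September: 31 + 28 + 31 + 30 + 31 + 30 + 31 + 31 = 243.
Plus 5 days into September → day 248.

248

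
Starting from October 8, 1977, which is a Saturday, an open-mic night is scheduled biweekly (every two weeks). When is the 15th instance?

The 15th occurrence is 14 intervals after the first: 14 × 14 = 196 days after October 8, 1977.
October has 31 days — 23 days to the end of October leaves 173.
November has 30 days (143 left).
December has 31 days (112 left).
January has 31 days (81 left).
February has 28 days (53 left).
March has 31 days (22 left).
22 days into April → April 22, 1978.

April 22, 1978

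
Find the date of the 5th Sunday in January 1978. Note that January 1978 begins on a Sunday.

1978-01-29

January 1978 begins on a Sunday, so the first Sunday is January 1.
The 5th Sunday is 4 weeks later: 1 + 28 = 29.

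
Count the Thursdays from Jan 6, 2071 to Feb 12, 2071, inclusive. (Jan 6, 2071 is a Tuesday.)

Jan 6, 2071 is a Tuesday; the first Thursday on or after it is Jan 8, 2071 (2 days later).
From Jan 8, 2071 to Feb 12, 2071: 23 + 12 = 35 days (rest of Jan, Feb).
35 ÷ 7 = 5 full weeks with remainder 0, so 5 more Thursdays after the first → 6.

6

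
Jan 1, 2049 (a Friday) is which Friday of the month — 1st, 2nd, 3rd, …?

Day 1 falls in week ⌈1/7⌉ of the month.
Days 1–7 hold the 1st Friday, 8–14 the 2nd, 15–21 the 3rd, 22–28 the 4th, 29–31 the 5th.
1 is in the range for the 1st.

1st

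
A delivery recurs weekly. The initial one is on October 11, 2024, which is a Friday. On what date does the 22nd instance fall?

March 7, 2025

The 22nd occurrence is 21 intervals after the first: 21 × 7 = 147 days after October 11, 2024.
October has 31 days — 20 days to the end of October leaves 127.
November has 30 days (97 left).
December has 31 days (66 left).
January has 31 days (35 left).
February has 28 days (7 left).
7 days into March → March 7, 2025.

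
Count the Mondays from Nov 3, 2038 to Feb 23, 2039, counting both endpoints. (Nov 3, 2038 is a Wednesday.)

16

Nov 3, 2038 is a Wednesday; the first Monday on or after it is Nov 8, 2038 (5 days later).
From Nov 8, 2038 to Feb 23, 2039: 22 + 31 + 31 + 23 = 107 days (rest of Nov, Dec, Jan, Feb).
107 ÷ 7 = 15 full weeks with remainder 2, so 15 more Mondays after the first → 16.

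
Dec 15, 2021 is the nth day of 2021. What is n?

349

Days in months before Dec: 31 + 28 + 31 + 30 + 31 + 30 + 31 + 31 + 30 + 31 + 30 = 334.
Plus 15 days into Dec → day 349.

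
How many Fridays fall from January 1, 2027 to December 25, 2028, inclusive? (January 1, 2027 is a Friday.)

January 1, 2027 is a Friday; the first Friday on or after it is January 1, 2027.
From January 1, 2027 to December 25, 2028: 364 + 360 = 724 days (rest of 2027, to December 25, 2028 in 2028).
724 ÷ 7 = 103 full weeks with remainder 3, so 103 more Fridays after the first → 104.

104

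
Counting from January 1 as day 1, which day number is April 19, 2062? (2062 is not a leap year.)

109

Days in months before April: 31 + 28 + 31 = 90.
Plus 19 days into April → day 109.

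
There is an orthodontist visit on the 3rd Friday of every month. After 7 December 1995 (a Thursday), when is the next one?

December 1995 starts on a Friday; its first Friday is the 1st, so the 3rd Friday is the 15th — 15 December 1995.
15 December 1995 is after 7 December 1995, so that is the next one.

15 December 1995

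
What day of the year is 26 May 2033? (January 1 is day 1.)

Days in months before May: 31 + 28 + 31 + 30 = 120.
Plus 26 days into May → day 146.

146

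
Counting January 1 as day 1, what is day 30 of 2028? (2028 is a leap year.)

30 into January → January 30.

2028-01-30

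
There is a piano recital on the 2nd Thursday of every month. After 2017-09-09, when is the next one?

2017-09-14

September 2017 starts on a Friday; its first Thursday is the 7th, so the 2nd Thursday is the 14th — 2017-09-14.
2017-09-14 is after 2017-09-09, so that is the next one.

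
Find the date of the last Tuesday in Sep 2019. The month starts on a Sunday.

Sep 2019 begins on a Sunday, so the first Tuesday is Sep 3 (2 days later).
Sep 2019 has 30 days. Adding weeks: 3, 10, 17, 24 — the last one ≤ 30 is the 24th.

Sep 24, 2019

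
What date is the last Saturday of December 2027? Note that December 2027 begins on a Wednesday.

25 December 2027

December 2027 begins on a Wednesday, so the first Saturday is December 4 (3 days later).
December 2027 has 31 days. Adding weeks: 4, 11, 18, 25 — the last one ≤ 31 is the 25th.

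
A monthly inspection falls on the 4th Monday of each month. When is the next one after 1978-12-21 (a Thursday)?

December 1978 starts on a Friday; its first Monday is the 4th, so the 4th Monday is the 25th — 1978-12-25.
1978-12-25 is after 1978-12-21, so that is the next one.

1978-12-25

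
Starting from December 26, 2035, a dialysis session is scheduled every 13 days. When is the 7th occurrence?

March 13, 2036

The 7th occurrence is 6 intervals after the first: 6 × 13 = 78 days after December 26, 2035.
December has 31 days — 5 days to the end of December leaves 73.
January has 31 days (42 left).
February has 29 days (13 left).
13 days into March → March 13, 2036.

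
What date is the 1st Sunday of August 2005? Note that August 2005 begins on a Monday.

August 2005 begins on a Monday, so the first Sunday is August 7 (6 days later).

7 August 2005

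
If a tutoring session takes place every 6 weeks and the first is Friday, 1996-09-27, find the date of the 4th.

1997-01-31

The 4th occurrence is 3 intervals after the first: 3 × 42 = 126 days after 1996-09-27.
September has 30 days — 3 days to the end of September leaves 123.
October has 31 days (92 left).
November has 30 days (62 left).
December has 31 days (31 left).
31 days into January → 1997-01-31.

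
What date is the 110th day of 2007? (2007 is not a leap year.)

20 April 2007

January has 31 days (110 − 31 = 79 remain).
February has 28 days (79 − 28 = 51 remain).
March has 31 days (51 − 31 = 20 remain).
20 into April → April 20.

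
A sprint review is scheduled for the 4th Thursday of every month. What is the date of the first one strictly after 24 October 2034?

October 2034 starts on a Sunday; its first Thursday is the 5th, so the 4th Thursday is the 26th — 26 October 2034.
26 October 2034 is after 24 October 2034, so that is the next one.

26 October 2034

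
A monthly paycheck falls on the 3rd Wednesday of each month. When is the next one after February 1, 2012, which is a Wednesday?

February 15, 2012

February 2012 starts on a Wednesday; its first Wednesday is the 1st, so the 3rd Wednesday is the 15th — February 15, 2012.
February 15, 2012 is after February 1, 2012, so that is the next one.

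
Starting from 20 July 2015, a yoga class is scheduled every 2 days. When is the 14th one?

The 14th occurrence is 13 intervals after the first: 13 × 2 = 26 days after 20 July 2015.
July has 31 days — 11 days to the end of July leaves 15.
15 days into August → 15 August 2015.

15 August 2015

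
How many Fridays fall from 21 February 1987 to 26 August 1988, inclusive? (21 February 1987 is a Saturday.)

21 February 1987 is a Saturday; the first Friday on or after it is 27 February 1987 (6 days later).
From 27 February 1987 to 26 August 1988: 307 + 239 = 546 days (rest of 1987, to 26 August 1988 in 1988).
546 ÷ 7 = 78 full weeks with remainder 0, so 78 more Fridays after the first → 79.

79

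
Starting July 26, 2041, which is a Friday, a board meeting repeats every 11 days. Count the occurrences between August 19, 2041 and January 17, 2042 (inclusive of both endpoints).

13

Occurrences land 11·i days after July 26, 2041 for i = 0, 1, 2, …
August 19, 2041 is 24 days after the start; 24 ÷ 11 = 2 remainder 2; since the remainder is 2, round up to i = 3. First occurrence in the window: #4 on August 28, 2041 (3×11 = 33 days in).
January 17, 2042 is 175 days after the start; 175 ÷ 11 = 15 remainder 10. Last occurrence in the window: #16 on January 7, 2042.
Occurrences #4 through #16: 13 in total.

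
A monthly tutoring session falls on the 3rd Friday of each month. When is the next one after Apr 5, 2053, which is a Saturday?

Apr 2053 starts on a Tuesday; its first Friday is the 4th, so the 3rd Friday is the 18th — Apr 18, 2053.
Apr 18, 2053 is after Apr 5, 2053, so that is the next one.

Apr 18, 2053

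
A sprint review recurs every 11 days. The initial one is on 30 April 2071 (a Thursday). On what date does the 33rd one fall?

The 33rd occurrence is 32 intervals after the first: 32 × 11 = 352 days after 30 April 2071.
April has 30 days — 0 days to the end of April leaves 352.
May has 31 days (321 left).
June has 30 days (291 left).
July has 31 days (260 left).
August has 31 days (229 left).
September has 30 days (199 left).
October has 31 days (168 left).
November has 30 days (138 left).
December has 31 days (107 left).
January has 31 days (76 left).
February has 29 days (47 left).
March has 31 days (16 left).
16 days into April → 16 April 2072.

16 April 2072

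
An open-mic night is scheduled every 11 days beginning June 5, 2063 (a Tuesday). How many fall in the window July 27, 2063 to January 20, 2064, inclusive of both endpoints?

Occurrences land 11·i days after June 5, 2063 for i = 0, 1, 2, …
July 27, 2063 is 52 days after the start; 52 ÷ 11 = 4 remainder 8; since the remainder is 8, round up to i = 5. First occurrence in the window: #6 on July 30, 2063 (5×11 = 55 days in).
January 20, 2064 is 229 days after the start; 229 ÷ 11 = 20 remainder 9. Last occurrence in the window: #21 on January 11, 2064.
Occurrences #6 through #21: 16 in total.

16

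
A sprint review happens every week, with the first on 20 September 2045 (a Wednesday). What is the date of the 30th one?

The 30th occurrence is 29 intervals after the first: 29 × 7 = 203 days after 20 September 2045.
September has 30 days — 10 days to the end of September leaves 193.
October has 31 days (162 left).
November has 30 days (132 left).
December has 31 days (101 left).
January has 31 days (70 left).
February has 28 days (42 left).
March has 31 days (11 left).
11 days into April → 11 April 2046.

11 April 2046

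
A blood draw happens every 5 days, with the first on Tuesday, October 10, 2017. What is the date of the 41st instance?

April 28, 2018

The 41st occurrence is 40 intervals after the first: 40 × 5 = 200 days after October 10, 2017.
October has 31 days — 21 days to the end of October leaves 179.
November has 30 days (149 left).
December has 31 days (118 left).
January has 31 days (87 left).
February has 28 days (59 left).
March has 31 days (28 left).
28 days into April → April 28, 2018.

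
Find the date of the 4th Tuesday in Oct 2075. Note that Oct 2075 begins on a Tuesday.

Oct 22, 2075

Oct 2075 begins on a Tuesday, so the first Tuesday is Oct 1.
The 4th Tuesday is 3 weeks later: 1 + 21 = 22.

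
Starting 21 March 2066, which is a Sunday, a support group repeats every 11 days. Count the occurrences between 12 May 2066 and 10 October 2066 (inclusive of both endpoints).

Occurrences land 11·i days after 21 March 2066 for i = 0, 1, 2, …
12 May 2066 is 52 days after the start; 52 ÷ 11 = 4 remainder 8; since the remainder is 8, round up to i = 5. First occurrence in the window: #6 on 15 May 2066 (5×11 = 55 days in).
10 October 2066 is 203 days after the start; 203 ÷ 11 = 18 remainder 5. Last occurrence in the window: #19 on 5 October 2066.
Occurrences #6 through #19: 14 in total.

14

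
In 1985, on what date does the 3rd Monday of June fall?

1985-06-17

June 1985 begins on a Saturday, so the first Monday is June 3 (2 days later).
The 3rd Monday is 2 weeks later: 3 + 14 = 17.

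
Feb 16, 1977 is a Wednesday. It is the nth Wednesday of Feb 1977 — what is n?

Day 16 falls in week ⌈16/7⌉ of the month.
Days 1–7 hold the 1st Wednesday, 8–14 the 2nd, 15–21 the 3rd, 22–28 the 4th, 29–31 the 5th.
16 is in the range for the 3rd.

3rd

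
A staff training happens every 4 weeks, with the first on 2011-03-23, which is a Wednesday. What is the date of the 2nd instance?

The 2nd occurrence is 1 interval after the first: 1 × 28 = 28 days after 2011-03-23.
March has 31 days — 8 days to the end of March leaves 20.
20 days into April → 2011-04-20.

2011-04-20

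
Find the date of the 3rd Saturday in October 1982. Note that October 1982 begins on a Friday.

October 1982 begins on a Friday, so the first Saturday is October 2 (1 day later).
The 3rd Saturday is 2 weeks later: 2 + 14 = 16.

1982-10-16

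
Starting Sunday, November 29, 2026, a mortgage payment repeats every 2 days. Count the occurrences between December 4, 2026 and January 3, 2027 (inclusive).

15

Occurrences land 2·i days after November 29, 2026 for i = 0, 1, 2, …
December 4, 2026 is 5 days after the start; 5 ÷ 2 = 2 remainder 1; since the remainder is 1, round up to i = 3. First occurrence in the window: #4 on December 5, 2026 (3×2 = 6 days in).
January 3, 2027 is 35 days after the start; 35 ÷ 2 = 17 remainder 1. Last occurrence in the window: #18 on January 2, 2027.
Occurrences #4 through #18: 15 in total.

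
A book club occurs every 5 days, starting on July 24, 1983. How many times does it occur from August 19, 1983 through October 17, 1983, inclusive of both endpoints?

12

Occurrences land 5·i days after July 24, 1983 for i = 0, 1, 2, …
August 19, 1983 is 26 days after the start; 26 ÷ 5 = 5 remainder 1; since the remainder is 1, round up to i = 6. First occurrence in the window: #7 on August 23, 1983 (6×5 = 30 days in).
October 17, 1983 is 85 days after the start; 85 ÷ 5 = 17 remainder 0. Last occurrence in the window: #18 on October 17, 1983.
Occurrences #7 through #18: 12 in total.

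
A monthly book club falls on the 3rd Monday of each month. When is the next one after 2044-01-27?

January 2044 starts on a Friday; its first Monday is the 4th, so the 3rd Monday is the 18th — 2044-01-18.
That is not after 2044-01-27, so look at February 2044.
February 2044 starts on a Monday; its first Monday is the 1st, so the 3rd Monday is the 15th — 2044-02-15.

2044-02-15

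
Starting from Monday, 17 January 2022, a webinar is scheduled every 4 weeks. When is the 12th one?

The 12th occurrence is 11 intervals after the first: 11 × 28 = 308 days after 17 January 2022.
January has 31 days — 14 days to the end of January leaves 294.
February has 28 days (266 left).
March has 31 days (235 left).
April has 30 days (205 left).
May has 31 days (174 left).
June has 30 days (144 left).
July has 31 days (113 left).
August has 31 days (82 left).
September has 30 days (52 left).
October has 31 days (21 left).
21 days into November → 21 November 2022.

21 November 2022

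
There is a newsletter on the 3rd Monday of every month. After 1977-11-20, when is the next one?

1977-11-21

November 1977 starts on a Tuesday; its first Monday is the 7th, so the 3rd Monday is the 21st — 1977-11-21.
1977-11-21 is after 1977-11-20, so that is the next one.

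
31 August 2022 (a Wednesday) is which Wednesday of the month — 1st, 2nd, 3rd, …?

5th

Day 31 falls in week ⌈31/7⌉ of the month.
Days 1–7 hold the 1st Wednesday, 8–14 the 2nd, 15–21 the 3rd, 22–28 the 4th, 29–31 the 5th.
31 is in the range for the 5th.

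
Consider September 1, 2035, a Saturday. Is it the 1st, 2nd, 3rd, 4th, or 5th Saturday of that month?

1st

Day 1 falls in week ⌈1/7⌉ of the month.
Days 1–7 hold the 1st Saturday, 8–14 the 2nd, 15–21 the 3rd, 22–28 the 4th, 29–31 the 5th.
1 is in the range for the 1st.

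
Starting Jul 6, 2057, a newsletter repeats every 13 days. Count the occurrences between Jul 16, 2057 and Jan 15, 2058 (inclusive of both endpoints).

Occurrences land 13·i days after Jul 6, 2057 for i = 0, 1, 2, …
Jul 16, 2057 is 10 days after the start; 10 ÷ 13 = 0 remainder 10; since the remainder is 10, round up to i = 1. First occurrence in the window: #2 on Jul 19, 2057 (1×13 = 13 days in).
Jan 15, 2058 is 193 days after the start; 193 ÷ 13 = 14 remainder 11. Last occurrence in the window: #15 on Jan 4, 2058.
Occurrences #2 through #15: 14 in total.

14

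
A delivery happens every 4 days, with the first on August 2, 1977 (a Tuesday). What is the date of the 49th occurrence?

The 49th occurrence is 48 intervals after the first: 48 × 4 = 192 days after August 2, 1977.
August has 31 days — 29 days to the end of August leaves 163.
September has 30 days (133 left).
October has 31 days (102 left).
November has 30 days (72 left).
December has 31 days (41 left).
January has 31 days (10 left).
10 days into February → February 10, 1978.

February 10, 1978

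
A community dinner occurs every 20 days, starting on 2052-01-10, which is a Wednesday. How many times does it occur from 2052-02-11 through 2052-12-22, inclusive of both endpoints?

16

Occurrences land 20·i days after 2052-01-10 for i = 0, 1, 2, …
2052-02-11 is 32 days after the start; 32 ÷ 20 = 1 remainder 12; since the remainder is 12, round up to i = 2. First occurrence in the window: #3 on 2052-02-19 (2×20 = 40 days in).
2052-12-22 is 347 days after the start; 347 ÷ 20 = 17 remainder 7. Last occurrence in the window: #18 on 2052-12-15.
Occurrences #3 through #18: 16 in total.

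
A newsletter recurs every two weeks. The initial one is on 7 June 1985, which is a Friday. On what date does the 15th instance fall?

20 December 1985

The 15th occurrence is 14 intervals after the first: 14 × 14 = 196 days after 7 June 1985.
June has 30 days — 23 days to the end of June leaves 173.
July has 31 days (142 left).
August has 31 days (111 left).
September has 30 days (81 left).
October has 31 days (50 left).
November has 30 days (20 left).
20 days into December → 20 December 1985.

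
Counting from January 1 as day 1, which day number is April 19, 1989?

109

Days in months before April: 31 + 28 + 31 = 90.
Plus 19 days into April → day 109.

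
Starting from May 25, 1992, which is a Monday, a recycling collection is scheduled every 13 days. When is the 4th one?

Jul 3, 1992

The 4th occurrence is 3 intervals after the first: 3 × 13 = 39 days after May 25, 1992.
May has 31 days — 6 days to the end of May leaves 33.
Jun has 30 days (3 left).
3 days into Jul → Jul 3, 1992.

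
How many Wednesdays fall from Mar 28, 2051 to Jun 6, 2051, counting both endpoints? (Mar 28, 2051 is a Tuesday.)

10

Mar 28, 2051 is a Tuesday; the first Wednesday on or after it is Mar 29, 2051 (1 day later).
From Mar 29, 2051 to Jun 6, 2051: 2 + 30 + 31 + 6 = 69 days (rest of Mar, Apr, May, Jun).
69 ÷ 7 = 9 full weeks with remainder 6, so 9 more Wednesdays after the first → 10.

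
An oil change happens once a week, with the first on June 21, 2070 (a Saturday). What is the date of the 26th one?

December 13, 2070

The 26th occurrence is 25 intervals after the first: 25 × 7 = 175 days after June 21, 2070.
June has 30 days — 9 days to the end of June leaves 166.
July has 31 days (135 left).
August has 31 days (104 left).
September has 30 days (74 left).
October has 31 days (43 left).
November has 30 days (13 left).
13 days into December → December 13, 2070.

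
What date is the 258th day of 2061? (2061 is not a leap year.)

15 September 2061

January has 31 days (258 − 31 = 227 remain).
February has 28 days (227 − 28 = 199 remain).
March has 31 days (199 − 31 = 168 remain).
April has 30 days (168 − 30 = 138 remain).
May has 31 days (138 − 31 = 107 remain).
June has 30 days (107 − 30 = 77 remain).
July has 31 days (77 − 31 = 46 remain).
August has 31 days (46 − 31 = 15 remain).
15 into September → September 15.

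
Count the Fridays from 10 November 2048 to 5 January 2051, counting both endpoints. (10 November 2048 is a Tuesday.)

112

10 November 2048 is a Tuesday; the first Friday on or after it is 13 November 2048 (3 days later).
From 13 November 2048 to 5 January 2051: 48 + 365 + 365 + 5 = 783 days (rest of 2048, 2049, 2050, to 5 January 2051 in 2051).
783 ÷ 7 = 111 full weeks with remainder 6, so 111 more Fridays after the first → 112.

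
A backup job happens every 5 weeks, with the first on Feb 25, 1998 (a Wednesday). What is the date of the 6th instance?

The 6th occurrence is 5 intervals after the first: 5 × 35 = 175 days after Feb 25, 1998.
Feb has 28 days — 3 days to the end of Feb leaves 172.
Mar has 31 days (141 left).
Apr has 30 days (111 left).
May has 31 days (80 left).
Jun has 30 days (50 left).
Jul has 31 days (19 left).
19 days into Aug → Aug 19, 1998.

Aug 19, 1998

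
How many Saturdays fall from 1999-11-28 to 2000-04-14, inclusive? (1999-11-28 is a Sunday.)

19

1999-11-28 is a Sunday; the first Saturday on or after it is 1999-12-04 (6 days later).
From 1999-12-04 to 2000-04-14: 27 + 31 + 29 + 31 + 14 = 132 days (rest of December, January, February, March, April).
132 ÷ 7 = 18 full weeks with remainder 6, so 18 more Saturdays after the first → 19.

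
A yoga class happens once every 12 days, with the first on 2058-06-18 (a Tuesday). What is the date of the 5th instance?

2058-08-05

The 5th occurrence is 4 intervals after the first: 4 × 12 = 48 days after 2058-06-18.
June has 30 days — 12 days to the end of June leaves 36.
July has 31 days (5 left).
5 days into August → 2058-08-05.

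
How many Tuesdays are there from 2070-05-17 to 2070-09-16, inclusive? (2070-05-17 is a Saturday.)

2070-05-17 is a Saturday; the first Tuesday on or after it is 2070-05-20 (3 days later).
From 2070-05-20 to 2070-09-16: 11 + 30 + 31 + 31 + 16 = 119 days (rest of May, June, July, August, September).
119 ÷ 7 = 17 full weeks with remainder 0, so 17 more Tuesdays after the first → 18.

18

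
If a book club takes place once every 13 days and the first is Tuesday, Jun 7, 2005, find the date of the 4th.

Jul 16, 2005

The 4th occurrence is 3 intervals after the first: 3 × 13 = 39 days after Jun 7, 2005.
Jun has 30 days — 23 days to the end of Jun leaves 16.
16 days into Jul → Jul 16, 2005.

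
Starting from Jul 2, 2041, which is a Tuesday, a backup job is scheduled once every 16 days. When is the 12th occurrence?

The 12th occurrence is 11 intervals after the first: 11 × 16 = 176 days after Jul 2, 2041.
Jul has 31 days — 29 days to the end of Jul leaves 147.
Aug has 31 days (116 left).
Sep has 30 days (86 left).
Oct has 31 days (55 left).
Nov has 30 days (25 left).
25 days into Dec → Dec 25, 2041.

Dec 25, 2041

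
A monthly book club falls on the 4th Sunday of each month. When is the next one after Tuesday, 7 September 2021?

26 September 2021

September 2021 starts on a Wednesday; its first Sunday is the 5th, so the 4th Sunday is the 26th — 26 September 2021.
26 September 2021 is after 7 September 2021, so that is the next one.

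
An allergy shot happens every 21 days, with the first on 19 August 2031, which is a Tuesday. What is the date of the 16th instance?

The 16th occurrence is 15 intervals after the first: 15 × 21 = 315 days after 19 August 2031.
August has 31 days — 12 days to the end of August leaves 303.
September has 30 days (273 left).
October has 31 days (242 left).
November has 30 days (212 left).
December has 31 days (181 left).
January has 31 days (150 left).
February has 29 days (121 left).
March has 31 days (90 left).
April has 30 days (60 left).
May has 31 days (29 left).
29 days into June → 29 June 2032.

29 June 2032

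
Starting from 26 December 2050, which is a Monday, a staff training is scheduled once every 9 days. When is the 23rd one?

The 23rd occurrence is 22 intervals after the first: 22 × 9 = 198 days after 26 December 2050.
December has 31 days — 5 days to the end of December leaves 193.
January has 31 days (162 left).
February has 28 days (134 left).
March has 31 days (103 left).
April has 30 days (73 left).
May has 31 days (42 left).
June has 30 days (12 left).
12 days into July → 12 July 2051.

12 July 2051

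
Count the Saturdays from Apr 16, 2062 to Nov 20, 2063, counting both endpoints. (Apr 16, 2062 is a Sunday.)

83

Apr 16, 2062 is a Sunday; the first Saturday on or after it is Apr 22, 2062 (6 days later).
From Apr 22, 2062 to Nov 20, 2063: 253 + 324 = 577 days (rest of 2062, to Nov 20, 2063 in 2063).
577 ÷ 7 = 82 full weeks with remainder 3, so 82 more Saturdays after the first → 83.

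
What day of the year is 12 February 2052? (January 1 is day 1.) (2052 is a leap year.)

43

Days in months before February: 31 = 31.
Plus 12 days into February → day 43.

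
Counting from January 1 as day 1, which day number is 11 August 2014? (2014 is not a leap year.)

223

Days in months before August: 31 + 28 + 31 + 30 + 31 + 30 + 31 = 212.
Plus 11 days into August → day 223.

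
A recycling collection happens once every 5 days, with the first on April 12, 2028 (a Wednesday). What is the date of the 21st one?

The 21st occurrence is 20 intervals after the first: 20 × 5 = 100 days after April 12, 2028.
April has 30 days — 18 days to the end of April leaves 82.
May has 31 days (51 left).
June has 30 days (21 left).
21 days into July → July 21, 2028.

July 21, 2028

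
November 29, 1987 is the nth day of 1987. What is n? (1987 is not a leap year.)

333

Days in months before November: 31 + 28 + 31 + 30 + 31 + 30 + 31 + 31 + 30 + 31 = 304.
Plus 29 days into November → day 333.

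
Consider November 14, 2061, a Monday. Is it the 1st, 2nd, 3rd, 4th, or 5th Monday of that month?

Day 14 falls in week ⌈14/7⌉ of the month.
Days 1–7 hold the 1st Monday, 8–14 the 2nd, 15–21 the 3rd, 22–28 the 4th, 29–31 the 5th.
14 is in the range for the 2nd.

2nd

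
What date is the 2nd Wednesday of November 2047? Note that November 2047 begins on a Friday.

2047-11-13

November 2047 begins on a Friday, so the first Wednesday is November 6 (5 days later).
The 2nd Wednesday is 1 weeks later: 6 + 7 = 13.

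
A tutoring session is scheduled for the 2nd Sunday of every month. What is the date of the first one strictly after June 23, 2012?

June 2012 starts on a Friday; its first Sunday is the 3rd, so the 2nd Sunday is the 10th — June 10, 2012.
That is not after June 23, 2012, so look at July 2012.
July 2012 starts on a Sunday; its first Sunday is the 1st, so the 2nd Sunday is the 8th — July 8, 2012.

July 8, 2012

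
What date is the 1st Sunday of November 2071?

November 2071 begins on a Sunday, so the first Sunday is November 1.

November 1, 2071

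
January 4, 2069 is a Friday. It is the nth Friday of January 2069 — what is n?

1st

Day 4 falls in week ⌈4/7⌉ of the month.
Days 1–7 hold the 1st Friday, 8–14 the 2nd, 15–21 the 3rd, 22–28 the 4th, 29–31 the 5th.
4 is in the range for the 1st.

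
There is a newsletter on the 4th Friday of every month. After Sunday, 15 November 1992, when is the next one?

27 November 1992

November 1992 starts on a Sunday; its first Friday is the 6th, so the 4th Friday is the 27th — 27 November 1992.
27 November 1992 is after 15 November 1992, so that is the next one.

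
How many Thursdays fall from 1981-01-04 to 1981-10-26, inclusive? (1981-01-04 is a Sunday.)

42

1981-01-04 is a Sunday; the first Thursday on or after it is 1981-01-08 (4 days later).
From 1981-01-08 to 1981-10-26: 23 + 28 + 31 + 30 + 31 + 30 + 31 + 31 + 30 + 26 = 291 days (rest of January, February, March, April, May, June, July, August, September, October).
291 ÷ 7 = 41 full weeks with remainder 4, so 41 more Thursdays after the first → 42.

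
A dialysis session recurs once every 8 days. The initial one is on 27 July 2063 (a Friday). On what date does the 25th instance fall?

4 February 2064

The 25th occurrence is 24 intervals after the first: 24 × 8 = 192 days after 27 July 2063.
July has 31 days — 4 days to the end of July leaves 188.
August has 31 days (157 left).
September has 30 days (127 left).
October has 31 days (96 left).
November has 30 days (66 left).
December has 31 days (35 left).
January has 31 days (4 left).
4 days into February → 4 February 2064.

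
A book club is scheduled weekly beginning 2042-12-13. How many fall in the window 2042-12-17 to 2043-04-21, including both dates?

Occurrences land 7·i days after 2042-12-13 for i = 0, 1, 2, …
2042-12-17 is 4 days after the start; 4 ÷ 7 = 0 remainder 4; since the remainder is 4, round up to i = 1. First occurrence in the window: #2 on 2042-12-20 (1×7 = 7 days in).
2043-04-21 is 129 days after the start; 129 ÷ 7 = 18 remainder 3. Last occurrence in the window: #19 on 2043-04-18.
Occurrences #2 through #19: 18 in total.

18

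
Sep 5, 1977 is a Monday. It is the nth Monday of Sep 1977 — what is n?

1st

Day 5 falls in week ⌈5/7⌉ of the month.
Days 1–7 hold the 1st Monday, 8–14 the 2nd, 15–21 the 3rd, 22–28 the 4th, 29–31 the 5th.
5 is in the range for the 1st.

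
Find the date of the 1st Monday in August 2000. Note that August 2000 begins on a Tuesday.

2000-08-07

August 2000 begins on a Tuesday, so the first Monday is August 7 (6 days later).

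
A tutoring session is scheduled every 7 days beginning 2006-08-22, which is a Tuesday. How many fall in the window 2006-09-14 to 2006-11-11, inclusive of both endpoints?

8

Occurrences land 7·i days after 2006-08-22 for i = 0, 1, 2, …
2006-09-14 is 23 days after the start; 23 ÷ 7 = 3 remainder 2; since the remainder is 2, round up to i = 4. First occurrence in the window: #5 on 2006-09-19 (4×7 = 28 days in).
2006-11-11 is 81 days after the start; 81 ÷ 7 = 11 remainder 4. Last occurrence in the window: #12 on 2006-11-07.
Occurrences #5 through #12: 8 in total.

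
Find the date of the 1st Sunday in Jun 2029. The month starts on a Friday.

Jun 2029 begins on a Friday, so the first Sunday is Jun 3 (2 days later).

Jun 3, 2029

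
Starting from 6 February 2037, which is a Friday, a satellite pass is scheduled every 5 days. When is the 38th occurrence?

The 38th occurrence is 37 intervals after the first: 37 × 5 = 185 days after 6 February 2037.
February has 28 days — 22 days to the end of February leaves 163.
March has 31 days (132 left).
April has 30 days (102 left).
May has 31 days (71 left).
June has 30 days (41 left).
July has 31 days (10 left).
10 days into August → 10 August 2037.

10 August 2037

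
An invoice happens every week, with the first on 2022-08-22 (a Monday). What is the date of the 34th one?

The 34th occurrence is 33 intervals after the first: 33 × 7 = 231 days after 2022-08-22.
August has 31 days — 9 days to the end of August leaves 222.
September has 30 days (192 left).
October has 31 days (161 left).
November has 30 days (131 left).
December has 31 days (100 left).
January has 31 days (69 left).
February has 28 days (41 left).
March has 31 days (10 left).
10 days into April → 2023-04-10.

2023-04-10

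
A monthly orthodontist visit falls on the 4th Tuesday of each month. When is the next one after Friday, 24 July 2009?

28 July 2009

July 2009 starts on a Wednesday; its first Tuesday is the 7th, so the 4th Tuesday is the 28th — 28 July 2009.
28 July 2009 is after 24 July 2009, so that is the next one.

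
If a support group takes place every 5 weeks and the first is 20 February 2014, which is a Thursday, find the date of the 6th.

The 6th occurrence is 5 intervals after the first: 5 × 35 = 175 days after 20 February 2014.
February has 28 days — 8 days to the end of February leaves 167.
March has 31 days (136 left).
April has 30 days (106 left).
May has 31 days (75 left).
June has 30 days (45 left).
July has 31 days (14 left).
14 days into August → 14 August 2014.

14 August 2014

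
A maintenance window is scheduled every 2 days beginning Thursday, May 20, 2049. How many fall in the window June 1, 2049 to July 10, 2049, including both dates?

20

Occurrences land 2·i days after May 20, 2049 for i = 0, 1, 2, …
June 1, 2049 is 12 days after the start; 12 ÷ 2 = 6 remainder 0. First occurrence in the window: #7 on June 1, 2049 (6×2 = 12 days in).
July 10, 2049 is 51 days after the start; 51 ÷ 2 = 25 remainder 1. Last occurrence in the window: #26 on July 9, 2049.
Occurrences #7 through #26: 20 in total.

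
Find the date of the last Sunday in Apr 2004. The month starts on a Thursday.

Apr 25, 2004

Apr 2004 begins on a Thursday, so the first Sunday is Apr 4 (3 days later).
Apr 2004 has 30 days. Adding weeks: 4, 11, 18, 25 — the last one ≤ 30 is the 25th.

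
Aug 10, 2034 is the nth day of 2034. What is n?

222

Days in months before Aug: 31 + 28 + 31 + 30 + 31 + 30 + 31 = 212.
Plus 10 days into Aug → day 222.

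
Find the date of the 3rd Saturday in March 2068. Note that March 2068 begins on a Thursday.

2068-03-17

March 2068 begins on a Thursday, so the first Saturday is March 3 (2 days later).
The 3rd Saturday is 2 weeks later: 3 + 14 = 17.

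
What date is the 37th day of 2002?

Feb 6, 2002

Jan has 31 days (37 − 31 = 6 remain).
6 into Feb → Feb 6.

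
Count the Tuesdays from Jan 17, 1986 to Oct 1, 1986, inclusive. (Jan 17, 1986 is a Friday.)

Jan 17, 1986 is a Friday; the first Tuesday on or after it is Jan 21, 1986 (4 days later).
From Jan 21, 1986 to Oct 1, 1986: 10 + 28 + 31 + 30 + 31 + 30 + 31 + 31 + 30 + 1 = 253 days (rest of Jan, Feb, Mar, Apr, May, Jun, Jul, Aug, Sep, Oct).
253 ÷ 7 = 36 full weeks with remainder 1, so 36 more Tuesdays after the first → 37.

37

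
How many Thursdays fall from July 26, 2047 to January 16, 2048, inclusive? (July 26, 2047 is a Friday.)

July 26, 2047 is a Friday; the first Thursday on or after it is August 1, 2047 (6 days later).
From August 1, 2047 to January 16, 2048: 30 + 30 + 31 + 30 + 31 + 16 = 168 days (rest of August, September, October, November, December, January).
168 ÷ 7 = 24 full weeks with remainder 0, so 24 more Thursdays after the first → 25.

25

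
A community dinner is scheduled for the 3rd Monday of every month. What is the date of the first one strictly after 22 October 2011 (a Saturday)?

October 2011 starts on a Saturday; its first Monday is the 3rd, so the 3rd Monday is the 17th — 17 October 2011.
That is not after 22 October 2011, so look at November 2011.
November 2011 starts on a Tuesday; its first Monday is the 7th, so the 3rd Monday is the 21st — 21 November 2011.

21 November 2011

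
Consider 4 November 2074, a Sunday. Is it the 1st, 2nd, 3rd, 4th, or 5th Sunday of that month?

Day 4 falls in week ⌈4/7⌉ of the month.
Days 1–7 hold the 1st Sunday, 8–14 the 2nd, 15–21 the 3rd, 22–28 the 4th, 29–31 the 5th.
4 is in the range for the 1st.

1st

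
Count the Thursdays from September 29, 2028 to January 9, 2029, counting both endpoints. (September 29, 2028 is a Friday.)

14

September 29, 2028 is a Friday; the first Thursday on or after it is October 5, 2028 (6 days later).
From October 5, 2028 to January 9, 2029: 26 + 30 + 31 + 9 = 96 days (rest of October, November, December, January).
96 ÷ 7 = 13 full weeks with remainder 5, so 13 more Thursdays after the first → 14.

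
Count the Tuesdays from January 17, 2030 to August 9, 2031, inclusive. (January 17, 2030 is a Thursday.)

81

January 17, 2030 is a Thursday; the first Tuesday on or after it is January 22, 2030 (5 days later).
From January 22, 2030 to August 9, 2031: 343 + 221 = 564 days (rest of 2030, to August 9, 2031 in 2031).
564 ÷ 7 = 80 full weeks with remainder 4, so 80 more Tuesdays after the first → 81.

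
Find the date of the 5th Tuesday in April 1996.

The first Tuesday of April 1996 is April 2.
The 5th Tuesday is 4 weeks later: 2 + 28 = 30.

30 April 1996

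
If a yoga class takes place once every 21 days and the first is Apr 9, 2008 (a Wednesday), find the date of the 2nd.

The 2nd occurrence is 1 interval after the first: 1 × 21 = 21 days after Apr 9, 2008.
21 days later is Apr 30, 2008.

Apr 30, 2008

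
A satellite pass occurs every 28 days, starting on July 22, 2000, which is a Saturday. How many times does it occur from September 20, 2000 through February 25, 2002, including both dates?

18

Occurrences land 28·i days after July 22, 2000 for i = 0, 1, 2, …
September 20, 2000 is 60 days after the start; 60 ÷ 28 = 2 remainder 4; since the remainder is 4, round up to i = 3. First occurrence in the window: #4 on October 14, 2000 (3×28 = 84 days in).
February 25, 2002 is 583 days after the start; 583 ÷ 28 = 20 remainder 23. Last occurrence in the window: #21 on February 2, 2002.
Occurrences #4 through #21: 18 in total.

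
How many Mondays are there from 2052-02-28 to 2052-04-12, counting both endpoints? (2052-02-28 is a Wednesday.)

2052-02-28 is a Wednesday; the first Monday on or after it is 2052-03-04 (5 days later).
From 2052-03-04 to 2052-04-12: 27 + 12 = 39 days (rest of March, April).
39 ÷ 7 = 5 full weeks with remainder 4, so 5 more Mondays after the first → 6.

6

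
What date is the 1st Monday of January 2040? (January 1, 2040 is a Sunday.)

January 2040 begins on a Sunday, so the first Monday is January 2 (1 day later).

January 2, 2040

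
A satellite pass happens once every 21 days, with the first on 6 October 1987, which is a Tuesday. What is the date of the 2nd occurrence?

27 October 1987

The 2nd occurrence is 1 interval after the first: 1 × 21 = 21 days after 6 October 1987.
21 days later is 27 October 1987.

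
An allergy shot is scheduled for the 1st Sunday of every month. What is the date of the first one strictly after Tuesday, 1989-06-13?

1989-07-02

June 1989 starts on a Thursday, so its 1st Sunday is 1989-06-04 (3 days in).
That is not after 1989-06-13, so look at July 1989.
July 1989 starts on a Saturday, so its 1st Sunday is 1989-07-02 (1 day in).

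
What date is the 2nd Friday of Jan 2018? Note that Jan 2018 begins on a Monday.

Jan 12, 2018

Jan 2018 begins on a Monday, so the first Friday is Jan 5 (4 days later).
The 2nd Friday is 1 weeks later: 5 + 7 = 12.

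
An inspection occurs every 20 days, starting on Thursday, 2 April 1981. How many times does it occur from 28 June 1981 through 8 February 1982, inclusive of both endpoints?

11

Occurrences land 20·i days after 2 April 1981 for i = 0, 1, 2, …
28 June 1981 is 87 days after the start; 87 ÷ 20 = 4 remainder 7; since the remainder is 7, round up to i = 5. First occurrence in the window: #6 on 11 July 1981 (5×20 = 100 days in).
8 February 1982 is 312 days after the start; 312 ÷ 20 = 15 remainder 12. Last occurrence in the window: #16 on 27 January 1982.
Occurrences #6 through #16: 11 in total.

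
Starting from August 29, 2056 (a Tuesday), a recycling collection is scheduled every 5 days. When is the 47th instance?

The 47th occurrence is 46 intervals after the first: 46 × 5 = 230 days after August 29, 2056.
August has 31 days — 2 days to the end of August leaves 228.
September has 30 days (198 left).
October has 31 days (167 left).
November has 30 days (137 left).
December has 31 days (106 left).
January has 31 days (75 left).
February has 28 days (47 left).
March has 31 days (16 left).
16 days into April → April 16, 2057.

April 16, 2057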